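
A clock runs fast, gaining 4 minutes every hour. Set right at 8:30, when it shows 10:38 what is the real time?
For every 60 true minutes, the faulty clock advances 64 minutes, so 1 faulty-clock minute corresponds to 60/64 true minutes.
From 8:30 to 10:38 on the faulty dial is 128 minutes.
True elapsed: 128 x 60/64 = 120 minutes = 2 hours.
True time: 8:30 + 2 hours = 10:30.

Final answer: 10:30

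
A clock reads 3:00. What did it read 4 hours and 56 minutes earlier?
Starting time: 3:00 = 180 total minutes past 12:00
Subtracting: 4 hours and 56 minutes = 296 minutes
180 - 296 = -116 (negative, add 12 hours = 720) = 604 minutes
= 10 hours and 4 minutes past 12:00 = 10:04

Final answer: 10:04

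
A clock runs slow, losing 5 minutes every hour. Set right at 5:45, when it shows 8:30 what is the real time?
For every 60 true minutes, the faulty clock advances 55 minutes, so 1 faulty-clock minute corresponds to 60/55 true minutes.
From 5:45 to 8:30 on the faulty dial is 165 minutes.
True elapsed: 165 x 60/55 = 180 minutes = 3 hours.
True time: 5:45 + 3 hours = 8:45.

Final answer: 8:45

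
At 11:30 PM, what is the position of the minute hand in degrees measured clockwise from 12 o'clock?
The minute hand moves 6 degrees per minute.
At 11:30: 30 x 6 = 180 degrees

Final answer: 180 degrees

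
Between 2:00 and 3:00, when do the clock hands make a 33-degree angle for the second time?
At t minutes past 2:00, the hour hand is at 30 x 2 + 0.5t degrees and the minute hand is at 6t degrees.
The smaller angle between them is 33 degrees when |30H - 5.5t| = 33 or |30H - 5.5t| = 327.
With H = 2, solve 30 x 2 - 5.5t = +/- target for each target:
  t = (30 x 2 - 33) / 5.5 = 4.91
  t = (30 x 2 + 33) / 5.5 = 16.91
  t = (30 x 2 - 327) / 5.5 = -48.55 (outside (0, 60))
  t = (30 x 2 + 327) / 5.5 = 70.36 (outside (0, 60))
Valid solutions in (0, 60): {4.91, 16.91} minutes.
The second occurrence is t = 16.91 minutes.
The hands form a 33-degree angle at 16.91 minutes past 2:00.

Final answer: 16.91 minutes past 2:00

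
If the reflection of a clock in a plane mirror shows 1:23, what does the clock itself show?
Reflection across the vertical (12-6) axis maps a hand at angle A degrees to (360 - A) degrees, which sends a reading of T minutes past 12:00 to (720 - T) minutes past 12:00.
Mirror reads 1:23 = 83 minutes past 12:00.
Actual time: (720 - 83) mod 720 = 637 minutes = 10:37.

Final answer: 10:37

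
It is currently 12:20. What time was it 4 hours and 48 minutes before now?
Starting time: 12:20 = 20 total minutes past 12:00
Subtracting: 4 hours and 48 minutes = 288 minutes
20 - 288 = -268 (negative, add 12 hours = 720) = 452 minutes
= 7 hours and 32 minutes past 12:00 = 7:32

Final answer: 7:32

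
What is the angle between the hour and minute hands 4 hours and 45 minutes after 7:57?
First find the time 4 hours and 45 minutes after 7:57.
Total minutes: 7 x 60 + 57 + 4 x 60 + 45 = 762.
762 mod 720 = 42 minutes = 12:42.
Now compute the angle at 12:42:
Hour hand: 0 x 30 + 42 x 0.5 = 21 degrees
Minute hand: 42 x 6 = 252 degrees
Difference: |21 - 252| = 231 degrees
Smaller angle: 360 - 231 = 129 degrees

Final answer: 129 degrees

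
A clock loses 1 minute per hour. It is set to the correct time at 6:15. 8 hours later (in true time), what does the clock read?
For every 60 true minutes, the faulty clock advances 60 - 1 = 59 minutes.
True elapsed: 8 hours = 480 minutes.
Faulty clock advances: 480 x 59/60 = 472 minutes (drift: 8 minutes behind).
Shown time: 6:15 + 472 minutes = 2:07.

Final answer: 2:07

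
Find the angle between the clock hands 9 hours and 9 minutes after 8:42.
First find the time 9 hours and 9 minutes after 8:42.
Total minutes: 8 x 60 + 42 + 9 x 60 + 9 = 1071.
1071 mod 720 = 351 minutes = 5:51.
Now compute the angle at 5:51:
Hour hand: 5 x 30 + 51 x 0.5 = 175.5 degrees
Minute hand: 51 x 6 = 306 degrees
Difference: |175.5 - 306| = 130.5 degrees
The angle is 130.5 degrees

Final answer: 130.5 degrees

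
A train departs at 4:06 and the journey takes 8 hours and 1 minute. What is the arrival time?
Starting time: 4:06
Adding 1 minute to 6 minutes: 6 + 1 = 7 minutes
Adding 8 hours: 4 + 8 = 12
Final time: 12:07

Final answer: 12:07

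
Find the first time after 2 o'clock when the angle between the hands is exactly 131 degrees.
At t minutes past 2:00, the hour hand is at 30 x 2 + 0.5t degrees and the minute hand is at 6t degrees.
The smaller angle between them is 131 degrees when |30H - 5.5t| = 131 or |30H - 5.5t| = 229.
With H = 2, solve 30 x 2 - 5.5t = +/- target for each target:
  t = (30 x 2 - 131) / 5.5 = -12.91 (outside (0, 60))
  t = (30 x 2 + 131) / 5.5 = 34.73
  t = (30 x 2 - 229) / 5.5 = -30.73 (outside (0, 60))
  t = (30 x 2 + 229) / 5.5 = 52.55
Valid solutions in (0, 60): {34.73, 52.55} minutes.
The first occurrence is t = 34.73 minutes.
The hands form a 131-degree angle at 34.73 minutes past 2:00.

Final answer: 34.73 minutes past 2:00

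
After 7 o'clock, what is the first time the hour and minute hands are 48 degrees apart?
At t minutes past 7:00, the hour hand is at 30 x 7 + 0.5t degrees and the minute hand is at 6t degrees.
The smaller angle between them is 48 degrees when |30H - 5.5t| = 48 or |30H - 5.5t| = 312.
With H = 7, solve 30 x 7 - 5.5t = +/- target for each target:
  t = (30 x 7 - 48) / 5.5 = 29.45
  t = (30 x 7 + 48) / 5.5 = 46.91
  t = (30 x 7 - 312) / 5.5 = -18.55 (outside (0, 60))
  t = (30 x 7 + 312) / 5.5 = 94.91 (outside (0, 60))
Valid solutions in (0, 60): {29.45, 46.91} minutes.
The first occurrence is t = 29.45 minutes.
The hands form a 48-degree angle at 29.45 minutes past 7:00.

Final answer: 29.45 minutes past 7:00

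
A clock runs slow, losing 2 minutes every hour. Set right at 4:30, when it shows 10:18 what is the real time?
For every 60 true minutes, the faulty clock advances 58 minutes, so 1 faulty-clock minute corresponds to 60/58 true minutes.
From 4:30 to 10:18 on the faulty dial is 348 minutes.
True elapsed: 348 x 60/58 = 360 minutes = 6 hours.
True time: 4:30 + 6 hours = 10:30.

Final answer: 10:30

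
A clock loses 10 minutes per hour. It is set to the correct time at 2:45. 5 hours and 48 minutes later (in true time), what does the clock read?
For every 60 true minutes, the faulty clock advances 60 - 10 = 50 minutes.
True elapsed: 5 hours and 48 minutes = 348 minutes.
Faulty clock advances: 348 x 50/60 = 290 minutes (drift: 58 minutes behind).
Shown time: 2:45 + 290 minutes = 7:35.

Final answer: 7:35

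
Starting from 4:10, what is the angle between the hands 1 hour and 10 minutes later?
First find the time 1 hour and 10 minutes after 4:10.
Total minutes: 4 x 60 + 10 + 1 x 60 + 10 = 320.
320 mod 720 = 320 minutes = 5:20.
Now compute the angle at 5:20:
Hour hand: 5 x 30 + 20 x 0.5 = 160 degrees
Minute hand: 20 x 6 = 120 degrees
Difference: |160 - 120| = 40 degrees
The angle is 40 degrees

Final answer: 40 degrees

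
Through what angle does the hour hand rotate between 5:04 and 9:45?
The hour hand moves 0.5 degrees per minute.
Time elapsed: 9:45 - 5:04 = 281 minutes
Angular displacement: 281 x 0.5 = 140.5 degrees

Final answer: 140.5 degrees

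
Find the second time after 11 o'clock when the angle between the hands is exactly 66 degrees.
At t minutes past 11:00, the hour hand is at 30 x 11 + 0.5t degrees and the minute hand is at 6t degrees.
The smaller angle between them is 66 degrees when |30H - 5.5t| = 66 or |30H - 5.5t| = 294.
With H = 11, solve 30 x 11 - 5.5t = +/- target for each target:
  t = (30 x 11 - 66) / 5.5 = 48
  t = (30 x 11 + 66) / 5.5 = 72 (outside (0, 60))
  t = (30 x 11 - 294) / 5.5 = 6.55
  t = (30 x 11 + 294) / 5.5 = 113.45 (outside (0, 60))
Valid solutions in (0, 60): {6.55, 48} minutes.
The second occurrence is t = 48 minutes.
The hands form a 66-degree angle at 48 minutes past 11:00.

Final answer: 48 minutes past 11:00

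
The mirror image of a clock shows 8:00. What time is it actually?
Reflection across the vertical (12-6) axis maps a hand at angle A degrees to (360 - A) degrees, which sends a reading of T minutes past 12:00 to (720 - T) minutes past 12:00.
Mirror reads 8:00 = 480 minutes past 12:00.
Actual time: (720 - 480) mod 720 = 240 minutes = 4:00.

Final answer: 4:00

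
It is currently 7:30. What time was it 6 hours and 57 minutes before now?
Starting time: 7:30 = 450 total minutes past 12:00
Subtracting: 6 hours and 57 minutes = 417 minutes
450 - 417 = 33 minutes
= 33 minutes past 12:00 = 12:33

Final answer: 12:33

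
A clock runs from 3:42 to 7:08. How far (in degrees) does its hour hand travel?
The hour hand moves 0.5 degrees per minute.
Time elapsed: 7:08 - 3:42 = 206 minutes
Angular displacement: 206 x 0.5 = 103 degrees

Final answer: 103 degrees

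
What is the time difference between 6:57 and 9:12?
From 6:57 to 9:12:
(9 x 60 + 12) - (6 x 60 + 57) = 552 - 417 = 135 minutes
= 2 hours and 15 minutes

Final answer: 2 hours and 15 minutes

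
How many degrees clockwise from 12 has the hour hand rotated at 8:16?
The hour hand moves 30 degrees per hour and 0.5 degrees per minute.
At 8:16: (8) x 30 + 16 x 0.5 = 240 + 8 = 248 degrees

Final answer: 248 degrees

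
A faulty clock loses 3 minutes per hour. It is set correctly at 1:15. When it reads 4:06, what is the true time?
For every 60 true minutes, the faulty clock advances 57 minutes, so 1 faulty-clock minute corresponds to 60/57 true minutes.
From 1:15 to 4:06 on the faulty dial is 171 minutes.
True elapsed: 171 x 60/57 = 180 minutes = 3 hours.
True time: 1:15 + 3 hours = 4:15.

Final answer: 4:15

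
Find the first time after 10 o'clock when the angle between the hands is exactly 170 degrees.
At t minutes past 10:00, the hour hand is at 30 x 10 + 0.5t degrees and the minute hand is at 6t degrees.
The smaller angle between them is 170 degrees when |30H - 5.5t| = 170 or |30H - 5.5t| = 190.
With H = 10, solve 30 x 10 - 5.5t = +/- target for each target:
  t = (30 x 10 - 170) / 5.5 = 23.64
  t = (30 x 10 + 170) / 5.5 = 85.45 (outside (0, 60))
  t = (30 x 10 - 190) / 5.5 = 20
  t = (30 x 10 + 190) / 5.5 = 89.09 (outside (0, 60))
Valid solutions in (0, 60): {20, 23.64} minutes.
The first occurrence is t = 20 minutes.
The hands form a 170-degree angle at 20 minutes past 10:00.

Final answer: 20 minutes past 10:00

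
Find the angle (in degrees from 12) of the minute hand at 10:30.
The minute hand moves 6 degrees per minute.
At 10:30: 30 x 6 = 180 degrees

Final answer: 180 degrees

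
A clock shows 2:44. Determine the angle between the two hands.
Hour hand position: 2 x 30 + 44 x 0.5 = 82 degrees
Minute hand position: 44 x 6 = 264 degrees
Difference: |82 - 264| = 182 degrees
Since 182 > 180, the smaller angle is 360 - 182 = 178 degrees

Final answer: 178 degrees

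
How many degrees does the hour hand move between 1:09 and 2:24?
The hour hand moves 0.5 degrees per minute.
Time elapsed: 2:24 - 1:09 = 75 minutes
Angular displacement: 75 x 0.5 = 37.5 degrees

Final answer: 37.5 degrees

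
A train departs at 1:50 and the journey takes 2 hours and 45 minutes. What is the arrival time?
Starting time: 1:50
Adding 45 minutes to 50 minutes: 50 + 45 = 95 minutes = 1 hour and 35 minutes
Adding 2 hours: 1 + 2 + 1 (carry) = 4
Final time: 4:35

Final answer: 4:35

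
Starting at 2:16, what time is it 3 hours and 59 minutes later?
Starting time: 2:16
Adding 59 minutes to 16 minutes: 16 + 59 = 75 minutes = 1 hour and 15 minutes
Adding 3 hours: 2 + 3 + 1 (carry) = 6
Final time: 6:15

Final answer: 6:15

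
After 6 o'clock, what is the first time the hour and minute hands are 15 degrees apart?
At t minutes past 6:00, the hour hand is at 30 x 6 + 0.5t degrees and the minute hand is at 6t degrees.
The smaller angle between them is 15 degrees when |30H - 5.5t| = 15 or |30H - 5.5t| = 345.
With H = 6, solve 30 x 6 - 5.5t = +/- target for each target:
  t = (30 x 6 - 15) / 5.5 = 30
  t = (30 x 6 + 15) / 5.5 = 35.45
  t = (30 x 6 - 345) / 5.5 = -30 (outside (0, 60))
  t = (30 x 6 + 345) / 5.5 = 95.45 (outside (0, 60))
Valid solutions in (0, 60): {30, 35.45} minutes.
The first occurrence is t = 30 minutes.
The hands form a 15-degree angle at 30 minutes past 6:00.

Final answer: 30 minutes past 6:00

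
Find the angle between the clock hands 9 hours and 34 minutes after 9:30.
First find the time 9 hours and 34 minutes after 9:30.
Total minutes: 9 x 60 + 30 + 9 x 60 + 34 = 1144.
1144 mod 720 = 424 minutes = 7:04.
Now compute the angle at 7:04:
Hour hand: 7 x 30 + 4 x 0.5 = 212 degrees
Minute hand: 4 x 6 = 24 degrees
Difference: |212 - 24| = 188 degrees
Smaller angle: 360 - 188 = 172 degrees

Final answer: 172 degrees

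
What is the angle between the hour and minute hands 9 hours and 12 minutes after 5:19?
First find the time 9 hours and 12 minutes after 5:19.
Total minutes: 5 x 60 + 19 + 9 x 60 + 12 = 871.
871 mod 720 = 151 minutes = 2:31.
Now compute the angle at 2:31:
Hour hand: 2 x 30 + 31 x 0.5 = 75.5 degrees
Minute hand: 31 x 6 = 186 degrees
Difference: |75.5 - 186| = 110.5 degrees
The angle is 110.5 degrees

Final answer: 110.5 degrees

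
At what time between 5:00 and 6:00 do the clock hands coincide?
The minute hand gains 5.5 degrees per minute on the hour hand.
At 5:00, the hour hand is at 150 degrees and the minute hand is at 0 degrees.
The gap is 150 degrees. Time to close: 150/5.5 = 60 x 5/11 = 27.27 minutes.
The hands overlap at 27.27 minutes past 5:00.

Final answer: 27.27 minutes past 5:00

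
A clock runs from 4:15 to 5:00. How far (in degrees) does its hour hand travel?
The hour hand moves 0.5 degrees per minute.
Time elapsed: 5:00 - 4:15 = 45 minutes
Angular displacement: 45 x 0.5 = 22.5 degrees

Final answer: 22.5 degrees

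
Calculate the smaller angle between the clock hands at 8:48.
Hour hand position: 8 x 30 + 48 x 0.5 = 264 degrees
Minute hand position: 48 x 6 = 288 degrees
Difference: |264 - 288| = 24 degrees
The angle between the hands is 24 degrees

Final answer: 24 degrees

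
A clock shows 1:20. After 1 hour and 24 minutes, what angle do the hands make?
First find the time 1 hour and 24 minutes after 1:20.
Total minutes: 1 x 60 + 20 + 1 x 60 + 24 = 164.
164 mod 720 = 164 minutes = 2:44.
Now compute the angle at 2:44:
Hour hand: 2 x 30 + 44 x 0.5 = 82 degrees
Minute hand: 44 x 6 = 264 degrees
Difference: |82 - 264| = 182 degrees
Smaller angle: 360 - 182 = 178 degrees

Final answer: 178 degrees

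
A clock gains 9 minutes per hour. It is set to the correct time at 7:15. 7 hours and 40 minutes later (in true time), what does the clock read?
For every 60 true minutes, the faulty clock advances 60 + 9 = 69 minutes.
True elapsed: 7 hours and 40 minutes = 460 minutes.
Faulty clock advances: 460 x 69/60 = 529 minutes (drift: 69 minutes ahead).
Shown time: 7:15 + 529 minutes = 4:04.

Final answer: 4:04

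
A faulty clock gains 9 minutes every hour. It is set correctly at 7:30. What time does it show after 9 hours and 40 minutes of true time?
For every 60 true minutes, the faulty clock advances 60 + 9 = 69 minutes.
True elapsed: 9 hours and 40 minutes = 580 minutes.
Faulty clock advances: 580 x 69/60 = 667 minutes (drift: 87 minutes ahead).
Shown time: 7:30 + 667 minutes = 6:37.

Final answer: 6:37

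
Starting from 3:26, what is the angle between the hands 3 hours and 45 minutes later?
First find the time 3 hours and 45 minutes after 3:26.
Total minutes: 3 x 60 + 26 + 3 x 60 + 45 = 431.
431 mod 720 = 431 minutes = 7:11.
Now compute the angle at 7:11:
Hour hand: 7 x 30 + 11 x 0.5 = 215.5 degrees
Minute hand: 11 x 6 = 66 degrees
Difference: |215.5 - 66| = 149.5 degrees
The angle is 149.5 degrees

Final answer: 149.5 degrees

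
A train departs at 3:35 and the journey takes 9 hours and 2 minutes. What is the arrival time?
Starting time: 3:35
Adding 2 minutes to 35 minutes: 35 + 2 = 37 minutes
Adding 9 hours: 3 + 9 = 12
Final time: 12:37

Final answer: 12:37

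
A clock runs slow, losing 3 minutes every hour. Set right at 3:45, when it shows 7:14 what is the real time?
For every 60 true minutes, the faulty clock advances 57 minutes, so 1 faulty-clock minute corresponds to 60/57 true minutes.
From 3:45 to 7:14 on the faulty dial is 209 minutes.
True elapsed: 209 x 60/57 = 220 minutes = 3 hours and 40 minutes.
True time: 3:45 + 3 hours and 40 minutes = 7:25.

Final answer: 7:25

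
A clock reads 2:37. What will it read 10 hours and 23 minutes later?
Starting time: 2:37
Adding 23 minutes to 37 minutes: 37 + 23 = 60 minutes = 1 hour
Adding 10 hours: 2 + 10 + 1 (carry) = 13 - 12 = 1
Final time: 1:00

Final answer: 1:00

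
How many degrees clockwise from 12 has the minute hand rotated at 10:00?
The minute hand moves 6 degrees per minute.
At 10:00: 0 x 6 = 0 degrees

Final answer: 0 degrees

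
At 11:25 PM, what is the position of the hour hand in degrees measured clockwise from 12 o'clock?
The hour hand moves 30 degrees per hour and 0.5 degrees per minute.
At 11:25: (11) x 30 + 25 x 0.5 = 330 + 12.5 = 342.5 degrees

Final answer: 342.5 degrees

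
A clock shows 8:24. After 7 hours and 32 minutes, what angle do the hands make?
First find the time 7 hours and 32 minutes after 8:24.
Total minutes: 8 x 60 + 24 + 7 x 60 + 32 = 956.
956 mod 720 = 236 minutes = 3:56.
Now compute the angle at 3:56:
Hour hand: 3 x 30 + 56 x 0.5 = 118 degrees
Minute hand: 56 x 6 = 336 degrees
Difference: |118 - 336| = 218 degrees
Smaller angle: 360 - 218 = 142 degrees

Final answer: 142 degrees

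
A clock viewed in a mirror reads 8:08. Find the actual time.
Reflection across the vertical (12-6) axis maps a hand at angle A degrees to (360 - A) degrees, which sends a reading of T minutes past 12:00 to (720 - T) minutes past 12:00.
Mirror reads 8:08 = 488 minutes past 12:00.
Actual time: (720 - 488) mod 720 = 232 minutes = 3:52.

Final answer: 3:52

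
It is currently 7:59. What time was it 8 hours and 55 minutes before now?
Starting time: 7:59 = 479 total minutes past 12:00
Subtracting: 8 hours and 55 minutes = 535 minutes
479 - 535 = -56 (negative, add 12 hours = 720) = 664 minutes
= 11 hours and 4 minutes past 12:00 = 11:04

Final answer: 11:04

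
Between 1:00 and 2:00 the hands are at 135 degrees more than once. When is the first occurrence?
At t minutes past 1:00, the hour hand is at 30 x 1 + 0.5t degrees and the minute hand is at 6t degrees.
The smaller angle between them is 135 degrees when |30H - 5.5t| = 135 or |30H - 5.5t| = 225.
With H = 1, solve 30 x 1 - 5.5t = +/- target for each target:
  t = (30 x 1 - 135) / 5.5 = -19.09 (outside (0, 60))
  t = (30 x 1 + 135) / 5.5 = 30
  t = (30 x 1 - 225) / 5.5 = -35.45 (outside (0, 60))
  t = (30 x 1 + 225) / 5.5 = 46.36
Valid solutions in (0, 60): {30, 46.36} minutes.
The first occurrence is t = 30 minutes.
The hands form a 135-degree angle at 30 minutes past 1:00.

Final answer: 30 minutes past 1:00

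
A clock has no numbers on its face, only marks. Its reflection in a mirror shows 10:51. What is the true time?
Reflection across the vertical (12-6) axis maps a hand at angle A degrees to (360 - A) degrees, which sends a reading of T minutes past 12:00 to (720 - T) minutes past 12:00.
Mirror reads 10:51 = 651 minutes past 12:00.
Actual time: (720 - 651) mod 720 = 69 minutes = 1:09.

Final answer: 1:09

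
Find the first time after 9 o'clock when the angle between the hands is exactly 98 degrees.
At t minutes past 9:00, the hour hand is at 30 x 9 + 0.5t degrees and the minute hand is at 6t degrees.
The smaller angle between them is 98 degrees when |30H - 5.5t| = 98 or |30H - 5.5t| = 262.
With H = 9, solve 30 x 9 - 5.5t = +/- target for each target:
  t = (30 x 9 - 98) / 5.5 = 31.27
  t = (30 x 9 + 98) / 5.5 = 66.91 (outside (0, 60))
  t = (30 x 9 - 262) / 5.5 = 1.45
  t = (30 x 9 + 262) / 5.5 = 96.73 (outside (0, 60))
Valid solutions in (0, 60): {1.45, 31.27} minutes.
The first occurrence is t = 1.45 minutes.
The hands form a 98-degree angle at 1.45 minutes past 9:00.

Final answer: 1.45 minutes past 9:00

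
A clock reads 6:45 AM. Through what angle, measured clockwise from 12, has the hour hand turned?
The hour hand moves 30 degrees per hour and 0.5 degrees per minute.
At 6:45: (6) x 30 + 45 x 0.5 = 180 + 22.5 = 202.5 degrees

Final answer: 202.5 degrees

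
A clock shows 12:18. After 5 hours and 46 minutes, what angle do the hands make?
First find the time 5 hours and 46 minutes after 12:18.
Total minutes: 12 x 60 + 18 + 5 x 60 + 46 = 1084.
1084 mod 720 = 364 minutes = 6:04.
Now compute the angle at 6:04:
Hour hand: 6 x 30 + 4 x 0.5 = 182 degrees
Minute hand: 4 x 6 = 24 degrees
Difference: |182 - 24| = 158 degrees
The angle is 158 degrees

Final answer: 158 degrees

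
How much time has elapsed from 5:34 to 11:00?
From 5:34 to 11:00:
(11 x 60 + 0) - (5 x 60 + 34) = 660 - 334 = 326 minutes
= 5 hours and 26 minutes

Final answer: 5 hours and 26 minutes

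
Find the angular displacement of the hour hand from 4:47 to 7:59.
The hour hand moves 0.5 degrees per minute.
Time elapsed: 7:59 - 4:47 = 192 minutes
Angular displacement: 192 x 0.5 = 96 degrees

Final answer: 96 degrees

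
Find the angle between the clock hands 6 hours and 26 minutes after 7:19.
First find the time 6 hours and 26 minutes after 7:19.
Total minutes: 7 x 60 + 19 + 6 x 60 + 26 = 825.
825 mod 720 = 105 minutes = 1:45.
Now compute the angle at 1:45:
Hour hand: 1 x 30 + 45 x 0.5 = 52.5 degrees
Minute hand: 45 x 6 = 270 degrees
Difference: |52.5 - 270| = 217.5 degrees
Smaller angle: 360 - 217.5 = 142.5 degrees

Final answer: 142.5 degrees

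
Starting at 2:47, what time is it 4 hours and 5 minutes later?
Starting time: 2:47
Adding 5 minutes to 47 minutes: 47 + 5 = 52 minutes
Adding 4 hours: 2 + 4 = 6
Final time: 6:52

Final answer: 6:52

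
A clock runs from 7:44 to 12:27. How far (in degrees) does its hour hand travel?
The hour hand moves 0.5 degrees per minute.
Time elapsed: 12:27 - 7:44 = 283 minutes
Angular displacement: 283 x 0.5 = 141.5 degrees

Final answer: 141.5 degrees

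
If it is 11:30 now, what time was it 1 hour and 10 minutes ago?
Starting time: 11:30 = 690 total minutes past 12:00
Subtracting: 1 hour and 10 minutes = 70 minutes
690 - 70 = 620 minutes
= 10 hours and 20 minutes past 12:00 = 10:20

Final answer: 10:20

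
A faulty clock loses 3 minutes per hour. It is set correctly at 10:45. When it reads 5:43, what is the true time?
For every 60 true minutes, the faulty clock advances 57 minutes, so 1 faulty-clock minute corresponds to 60/57 true minutes.
From 10:45 to 5:43 on the faulty dial is 418 minutes.
True elapsed: 418 x 60/57 = 440 minutes = 7 hours and 20 minutes.
True time: 10:45 + 7 hours and 20 minutes = 6:05.

Final answer: 6:05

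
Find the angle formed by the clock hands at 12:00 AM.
Hour hand position: 0 x 30 + 0 x 0.5 = 0 degrees
Minute hand position: 0 x 6 = 0 degrees
Difference: |0 - 0| = 0 degrees
The angle between the hands is 0 degrees

Final answer: 0 degrees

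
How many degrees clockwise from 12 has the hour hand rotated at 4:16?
The hour hand moves 30 degrees per hour and 0.5 degrees per minute.
At 4:16: (4) x 30 + 16 x 0.5 = 120 + 8 = 128 degrees

Final answer: 128 degrees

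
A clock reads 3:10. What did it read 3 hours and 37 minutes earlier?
Starting time: 3:10 = 190 total minutes past 12:00
Subtracting: 3 hours and 37 minutes = 217 minutes
190 - 217 = -27 (negative, add 12 hours = 720) = 693 minutes
= 11 hours and 33 minutes past 12:00 = 11:33

Final answer: 11:33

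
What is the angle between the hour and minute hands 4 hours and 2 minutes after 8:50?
First find the time 4 hours and 2 minutes after 8:50.
Total minutes: 8 x 60 + 50 + 4 x 60 + 2 = 772.
772 mod 720 = 52 minutes = 12:52.
Now compute the angle at 12:52:
Hour hand: 0 x 30 + 52 x 0.5 = 26 degrees
Minute hand: 52 x 6 = 312 degrees
Difference: |26 - 312| = 286 degrees
Smaller angle: 360 - 286 = 74 degrees

Final answer: 74 degrees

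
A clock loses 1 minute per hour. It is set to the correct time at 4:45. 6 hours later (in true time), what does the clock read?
For every 60 true minutes, the faulty clock advances 60 - 1 = 59 minutes.
True elapsed: 6 hours = 360 minutes.
Faulty clock advances: 360 x 59/60 = 354 minutes (drift: 6 minutes behind).
Shown time: 4:45 + 354 minutes = 10:39.

Final answer: 10:39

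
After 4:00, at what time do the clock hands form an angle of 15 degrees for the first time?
At t minutes past 4:00, the hour hand is at 30 x 4 + 0.5t degrees and the minute hand is at 6t degrees.
The smaller angle between them is 15 degrees when |30H - 5.5t| = 15 or |30H - 5.5t| = 345.
With H = 4, solve 30 x 4 - 5.5t = +/- target for each target:
  t = (30 x 4 - 15) / 5.5 = 19.09
  t = (30 x 4 + 15) / 5.5 = 24.55
  t = (30 x 4 - 345) / 5.5 = -40.91 (outside (0, 60))
  t = (30 x 4 + 345) / 5.5 = 84.55 (outside (0, 60))
Valid solutions in (0, 60): {19.09, 24.55} minutes.
The first occurrence is t = 19.09 minutes.
The hands form a 15-degree angle at 19.09 minutes past 4:00.

Final answer: 19.09 minutes past 4:00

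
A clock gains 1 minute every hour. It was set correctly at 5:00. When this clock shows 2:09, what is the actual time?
For every 60 true minutes, the faulty clock advances 61 minutes, so 1 faulty-clock minute corresponds to 60/61 true minutes.
From 5:00 to 2:09 on the faulty dial is 549 minutes.
True elapsed: 549 x 60/61 = 540 minutes = 9 hours.
True time: 5:00 + 9 hours = 2:00.

Final answer: 2:00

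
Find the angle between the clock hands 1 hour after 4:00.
First find the time 1 hour after 4:00.
Total minutes: 4 x 60 + 0 + 1 x 60 + 0 = 300.
300 mod 720 = 300 minutes = 5:00.
Now compute the angle at 5:00:
Hour hand: 5 x 30 + 0 x 0.5 = 150 degrees
Minute hand: 0 x 6 = 0 degrees
Difference: |150 - 0| = 150 degrees
The angle is 150 degrees

Final answer: 150 degrees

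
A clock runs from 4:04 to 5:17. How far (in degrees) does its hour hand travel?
The hour hand moves 0.5 degrees per minute.
Time elapsed: 5:17 - 4:04 = 73 minutes
Angular displacement: 73 x 0.5 = 36.5 degrees

Final answer: 36.5 degrees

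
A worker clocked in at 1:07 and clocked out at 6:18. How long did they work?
From 1:07 to 6:18:
(6 x 60 + 18) - (1 x 60 + 7) = 378 - 67 = 311 minutes
= 5 hours and 11 minutes

Final answer: 5 hours and 11 minutes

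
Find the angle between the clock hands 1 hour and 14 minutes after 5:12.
First find the time 1 hour and 14 minutes after 5:12.
Total minutes: 5 x 60 + 12 + 1 x 60 + 14 = 386.
386 mod 720 = 386 minutes = 6:26.
Now compute the angle at 6:26:
Hour hand: 6 x 30 + 26 x 0.5 = 193 degrees
Minute hand: 26 x 6 = 156 degrees
Difference: |193 - 156| = 37 degrees
The angle is 37 degrees

Final answer: 37 degrees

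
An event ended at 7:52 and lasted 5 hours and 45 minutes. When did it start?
Starting time: 7:52 = 472 total minutes past 12:00
Subtracting: 5 hours and 45 minutes = 345 minutes
472 - 345 = 127 minutes
= 2 hours and 7 minutes past 12:00 = 2:07

Final answer: 2:07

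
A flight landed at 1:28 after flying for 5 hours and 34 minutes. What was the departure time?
Starting time: 1:28 = 88 total minutes past 12:00
Subtracting: 5 hours and 34 minutes = 334 minutes
88 - 334 = -246 (negative, add 12 hours = 720) = 474 minutes
= 7 hours and 54 minutes past 12:00 = 7:54

Final answer: 7:54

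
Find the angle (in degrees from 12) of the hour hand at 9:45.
The hour hand moves 30 degrees per hour and 0.5 degrees per minute.
At 9:45: (9) x 30 + 45 x 0.5 = 270 + 22.5 = 292.5 degrees

Final answer: 292.5 degrees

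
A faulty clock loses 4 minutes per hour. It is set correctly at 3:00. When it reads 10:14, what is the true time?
For every 60 true minutes, the faulty clock advances 56 minutes, so 1 faulty-clock minute corresponds to 60/56 true minutes.
From 3:00 to 10:14 on the faulty dial is 434 minutes.
True elapsed: 434 x 60/56 = 465 minutes = 7 hours and 45 minutes.
True time: 3:00 + 7 hours and 45 minutes = 10:45.

Final answer: 10:45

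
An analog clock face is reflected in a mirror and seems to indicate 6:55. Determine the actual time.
Reflection across the vertical (12-6) axis maps a hand at angle A degrees to (360 - A) degrees, which sends a reading of T minutes past 12:00 to (720 - T) minutes past 12:00.
Mirror reads 6:55 = 415 minutes past 12:00.
Actual time: (720 - 415) mod 720 = 305 minutes = 5:05.

Final answer: 5:05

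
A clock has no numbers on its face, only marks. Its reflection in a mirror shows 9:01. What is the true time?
Reflection across the vertical (12-6) axis maps a hand at angle A degrees to (360 - A) degrees, which sends a reading of T minutes past 12:00 to (720 - T) minutes past 12:00.
Mirror reads 9:01 = 541 minutes past 12:00.
Actual time: (720 - 541) mod 720 = 179 minutes = 2:59.

Final answer: 2:59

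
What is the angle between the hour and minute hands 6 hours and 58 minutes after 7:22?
First find the time 6 hours and 58 minutes after 7:22.
Total minutes: 7 x 60 + 22 + 6 x 60 + 58 = 860.
860 mod 720 = 140 minutes = 2:20.
Now compute the angle at 2:20:
Hour hand: 2 x 30 + 20 x 0.5 = 70 degrees
Minute hand: 20 x 6 = 120 degrees
Difference: |70 - 120| = 50 degrees
The angle is 50 degrees

Final answer: 50 degrees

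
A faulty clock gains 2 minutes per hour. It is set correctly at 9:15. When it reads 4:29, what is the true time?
For every 60 true minutes, the faulty clock advances 62 minutes, so 1 faulty-clock minute corresponds to 60/62 true minutes.
From 9:15 to 4:29 on the faulty dial is 434 minutes.
True elapsed: 434 x 60/62 = 420 minutes = 7 hours.
True time: 9:15 + 7 hours = 4:15.

Final answer: 4:15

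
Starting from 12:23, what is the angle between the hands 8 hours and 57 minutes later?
First find the time 8 hours and 57 minutes after 12:23.
Total minutes: 12 x 60 + 23 + 8 x 60 + 57 = 1280.
1280 mod 720 = 560 minutes = 9:20.
Now compute the angle at 9:20:
Hour hand: 9 x 30 + 20 x 0.5 = 280 degrees
Minute hand: 20 x 6 = 120 degrees
Difference: |280 - 120| = 160 degrees
The angle is 160 degrees

Final answer: 160 degrees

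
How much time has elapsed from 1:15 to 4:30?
From 1:15 to 4:30:
(4 x 60 + 30) - (1 x 60 + 15) = 270 - 75 = 195 minutes
= 3 hours and 15 minutes

Final answer: 3 hours and 15 minutes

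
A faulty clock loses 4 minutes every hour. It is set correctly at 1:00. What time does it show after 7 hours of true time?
For every 60 true minutes, the faulty clock advances 60 - 4 = 56 minutes.
True elapsed: 7 hours = 420 minutes.
Faulty clock advances: 420 x 56/60 = 392 minutes (drift: 28 minutes behind).
Shown time: 1:00 + 392 minutes = 7:32.

Final answer: 7:32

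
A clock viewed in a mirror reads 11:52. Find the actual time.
Reflection across the vertical (12-6) axis maps a hand at angle A degrees to (360 - A) degrees, which sends a reading of T minutes past 12:00 to (720 - T) minutes past 12:00.
Mirror reads 11:52 = 712 minutes past 12:00.
Actual time: (720 - 712) mod 720 = 8 minutes = 12:08.

Final answer: 12:08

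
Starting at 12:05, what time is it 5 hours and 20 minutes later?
Starting time: 12:05
Adding 20 minutes to 5 minutes: 5 + 20 = 25 minutes
Adding 5 hours: 12 + 5 = 17 - 12 = 5
Final time: 5:25

Final answer: 5:25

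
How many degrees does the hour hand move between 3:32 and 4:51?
The hour hand moves 0.5 degrees per minute.
Time elapsed: 4:51 - 3:32 = 79 minutes
Angular displacement: 79 x 0.5 = 39.5 degrees

Final answer: 39.5 degrees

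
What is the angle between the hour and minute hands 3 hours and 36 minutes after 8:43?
First find the time 3 hours and 36 minutes after 8:43.
Total minutes: 8 x 60 + 43 + 3 x 60 + 36 = 739.
739 mod 720 = 19 minutes = 12:19.
Now compute the angle at 12:19:
Hour hand: 0 x 30 + 19 x 0.5 = 9.5 degrees
Minute hand: 19 x 6 = 114 degrees
Difference: |9.5 - 114| = 104.5 degrees
The angle is 104.5 degrees

Final answer: 104.5 degrees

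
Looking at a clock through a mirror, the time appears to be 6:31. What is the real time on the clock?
Reflection across the vertical (12-6) axis maps a hand at angle A degrees to (360 - A) degrees, which sends a reading of T minutes past 12:00 to (720 - T) minutes past 12:00.
Mirror reads 6:31 = 391 minutes past 12:00.
Actual time: (720 - 391) mod 720 = 329 minutes = 5:29.

Final answer: 5:29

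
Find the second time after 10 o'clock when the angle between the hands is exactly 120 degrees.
At t minutes past 10:00, the hour hand is at 30 x 10 + 0.5t degrees and the minute hand is at 6t degrees.
The smaller angle between them is 120 degrees when |30H - 5.5t| = 120 or |30H - 5.5t| = 240.
With H = 10, solve 30 x 10 - 5.5t = +/- target for each target:
  t = (30 x 10 - 120) / 5.5 = 32.73
  t = (30 x 10 + 120) / 5.5 = 76.36 (outside (0, 60))
  t = (30 x 10 - 240) / 5.5 = 10.91
  t = (30 x 10 + 240) / 5.5 = 98.18 (outside (0, 60))
Valid solutions in (0, 60): {10.91, 32.73} minutes.
The second occurrence is t = 32.73 minutes.
The hands form a 120-degree angle at 32.73 minutes past 10:00.

Final answer: 32.73 minutes past 10:00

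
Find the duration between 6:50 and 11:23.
From 6:50 to 11:23:
(11 x 60 + 23) - (6 x 60 + 50) = 683 - 410 = 273 minutes
= 4 hours and 33 minutes

Final answer: 4 hours and 33 minutes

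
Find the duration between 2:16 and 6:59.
From 2:16 to 6:59:
(6 x 60 + 59) - (2 x 60 + 16) = 419 - 136 = 283 minutes
= 4 hours and 43 minutes

Final answer: 4 hours and 43 minutes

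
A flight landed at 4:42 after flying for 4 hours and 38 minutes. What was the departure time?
Starting time: 4:42 = 282 total minutes past 12:00
Subtracting: 4 hours and 38 minutes = 278 minutes
282 - 278 = 4 minutes
= 4 minutes past 12:00 = 12:04

Final answer: 12:04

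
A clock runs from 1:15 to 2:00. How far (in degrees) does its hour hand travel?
The hour hand moves 0.5 degrees per minute.
Time elapsed: 2:00 - 1:15 = 45 minutes
Angular displacement: 45 x 0.5 = 22.5 degrees

Final answer: 22.5 degrees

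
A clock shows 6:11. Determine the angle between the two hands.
Hour hand position: 6 x 30 + 11 x 0.5 = 185.5 degrees
Minute hand position: 11 x 6 = 66 degrees
Difference: |185.5 - 66| = 119.5 degrees
The angle between the hands is 119.5 degrees

Final answer: 119.5 degrees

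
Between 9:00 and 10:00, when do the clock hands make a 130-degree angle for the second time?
At t minutes past 9:00, the hour hand is at 30 x 9 + 0.5t degrees and the minute hand is at 6t degrees.
The smaller angle between them is 130 degrees when |30H - 5.5t| = 130 or |30H - 5.5t| = 230.
With H = 9, solve 30 x 9 - 5.5t = +/- target for each target:
  t = (30 x 9 - 130) / 5.5 = 25.45
  t = (30 x 9 + 130) / 5.5 = 72.73 (outside (0, 60))
  t = (30 x 9 - 230) / 5.5 = 7.27
  t = (30 x 9 + 230) / 5.5 = 90.91 (outside (0, 60))
Valid solutions in (0, 60): {7.27, 25.45} minutes.
The second occurrence is t = 25.45 minutes.
The hands form a 130-degree angle at 25.45 minutes past 9:00.

Final answer: 25.45 minutes past 9:00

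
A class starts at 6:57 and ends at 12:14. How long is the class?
From 6:57 to 12:14:
(12 x 60 + 14) - (6 x 60 + 57) = 734 - 417 = 317 minutes
= 5 hours and 17 minutes

Final answer: 5 hours and 17 minutes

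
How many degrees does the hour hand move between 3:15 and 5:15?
The hour hand moves 0.5 degrees per minute.
Time elapsed: 5:15 - 3:15 = 120 minutes
Angular displacement: 120 x 0.5 = 60 degrees

Final answer: 60 degrees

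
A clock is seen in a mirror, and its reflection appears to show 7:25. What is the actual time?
Reflection across the vertical (12-6) axis maps a hand at angle A degrees to (360 - A) degrees, which sends a reading of T minutes past 12:00 to (720 - T) minutes past 12:00.
Mirror reads 7:25 = 445 minutes past 12:00.
Actual time: (720 - 445) mod 720 = 275 minutes = 4:35.

Final answer: 4:35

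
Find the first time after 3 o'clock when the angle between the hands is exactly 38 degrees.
At t minutes past 3:00, the hour hand is at 30 x 3 + 0.5t degrees and the minute hand is at 6t degrees.
The smaller angle between them is 38 degrees when |30H - 5.5t| = 38 or |30H - 5.5t| = 322.
With H = 3, solve 30 x 3 - 5.5t = +/- target for each target:
  t = (30 x 3 - 38) / 5.5 = 9.45
  t = (30 x 3 + 38) / 5.5 = 23.27
  t = (30 x 3 - 322) / 5.5 = -42.18 (outside (0, 60))
  t = (30 x 3 + 322) / 5.5 = 74.91 (outside (0, 60))
Valid solutions in (0, 60): {9.45, 23.27} minutes.
The first occurrence is t = 9.45 minutes.
The hands form a 38-degree angle at 9.45 minutes past 3:00.

Final answer: 9.45 minutes past 3:00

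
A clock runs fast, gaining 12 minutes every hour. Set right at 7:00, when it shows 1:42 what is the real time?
For every 60 true minutes, the faulty clock advances 72 minutes, so 1 faulty-clock minute corresponds to 60/72 true minutes.
From 7:00 to 1:42 on the faulty dial is 402 minutes.
True elapsed: 402 x 60/72 = 335 minutes = 5 hours and 35 minutes.
True time: 7:00 + 5 hours and 35 minutes = 12:35.

Final answer: 12:35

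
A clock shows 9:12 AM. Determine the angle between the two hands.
Hour hand position: 9 x 30 + 12 x 0.5 = 276 degrees
Minute hand position: 12 x 6 = 72 degrees
Difference: |276 - 72| = 204 degrees
Since 204 > 180, the smaller angle is 360 - 204 = 156 degrees

Final answer: 156 degrees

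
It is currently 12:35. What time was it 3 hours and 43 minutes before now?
Starting time: 12:35 = 35 total minutes past 12:00
Subtracting: 3 hours and 43 minutes = 223 minutes
35 - 223 = -188 (negative, add 12 hours = 720) = 532 minutes
= 8 hours and 52 minutes past 12:00 = 8:52

Final answer: 8:52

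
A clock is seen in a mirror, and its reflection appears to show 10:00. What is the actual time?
Reflection across the vertical (12-6) axis maps a hand at angle A degrees to (360 - A) degrees, which sends a reading of T minutes past 12:00 to (720 - T) minutes past 12:00.
Mirror reads 10:00 = 600 minutes past 12:00.
Actual time: (720 - 600) mod 720 = 120 minutes = 2:00.

Final answer: 2:00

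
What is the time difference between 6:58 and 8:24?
From 6:58 to 8:24:
(8 x 60 + 24) - (6 x 60 + 58) = 504 - 418 = 86 minutes
= 1 hour and 26 minutes

Final answer: 1 hour and 26 minutes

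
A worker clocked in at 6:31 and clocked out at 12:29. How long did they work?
From 6:31 to 12:29:
(12 x 60 + 29) - (6 x 60 + 31) = 749 - 391 = 358 minutes
= 5 hours and 58 minutes

Final answer: 5 hours and 58 minutes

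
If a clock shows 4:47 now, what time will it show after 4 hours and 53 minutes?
Starting time: 4:47
Adding 53 minutes to 47 minutes: 47 + 53 = 100 minutes = 1 hour and 40 minutes
Adding 4 hours: 4 + 4 + 1 (carry) = 9
Final time: 9:40

Final answer: 9:40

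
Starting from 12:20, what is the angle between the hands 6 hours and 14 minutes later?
First find the time 6 hours and 14 minutes after 12:20.
Total minutes: 12 x 60 + 20 + 6 x 60 + 14 = 1114.
1114 mod 720 = 394 minutes = 6:34.
Now compute the angle at 6:34:
Hour hand: 6 x 30 + 34 x 0.5 = 197 degrees
Minute hand: 34 x 6 = 204 degrees
Difference: |197 - 204| = 7 degrees
The angle is 7 degrees

Final answer: 7 degrees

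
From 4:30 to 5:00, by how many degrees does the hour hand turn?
The hour hand moves 0.5 degrees per minute.
Time elapsed: 5:00 - 4:30 = 30 minutes
Angular displacement: 30 x 0.5 = 15 degrees

Final answer: 15 degrees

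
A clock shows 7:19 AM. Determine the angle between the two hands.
Hour hand position: 7 x 30 + 19 x 0.5 = 219.5 degrees
Minute hand position: 19 x 6 = 114 degrees
Difference: |219.5 - 114| = 105.5 degrees
The angle between the hands is 105.5 degrees

Final answer: 105.5 degrees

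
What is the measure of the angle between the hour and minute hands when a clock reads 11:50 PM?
Hour hand position: 11 x 30 + 50 x 0.5 = 355 degrees
Minute hand position: 50 x 6 = 300 degrees
Difference: |355 - 300| = 55 degrees
The angle between the hands is 55 degrees

Final answer: 55 degrees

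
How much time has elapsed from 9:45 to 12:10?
From 9:45 to 12:10:
(12 x 60 + 10) - (9 x 60 + 45) = 730 - 585 = 145 minutes
= 2 hours and 25 minutes

Final answer: 2 hours and 25 minutes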